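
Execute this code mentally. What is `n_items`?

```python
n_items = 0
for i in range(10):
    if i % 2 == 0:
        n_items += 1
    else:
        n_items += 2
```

Let's trace through this code step by step.

Initialize: n_items = 0
Entering loop: for i in range(10):

After execution: n_items = 15
15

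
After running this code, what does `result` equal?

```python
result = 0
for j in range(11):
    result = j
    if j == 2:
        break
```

Let's trace through this code step by step.

Initialize: result = 0
Entering loop: for j in range(11):

After execution: result = 2
2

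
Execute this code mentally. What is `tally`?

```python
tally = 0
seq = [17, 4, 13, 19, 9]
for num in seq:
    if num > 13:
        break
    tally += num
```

Let's trace through this code step by step.

Initialize: tally = 0
Initialize: seq = [17, 4, 13, 19, 9]
Entering loop: for num in seq:

After execution: tally = 0
0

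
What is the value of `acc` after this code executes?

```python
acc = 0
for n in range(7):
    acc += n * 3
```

Let's trace through this code step by step.

Initialize: acc = 0
Entering loop: for n in range(7):

After execution: acc = 63
63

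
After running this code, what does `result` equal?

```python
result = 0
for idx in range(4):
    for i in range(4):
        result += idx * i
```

Let's trace through this code step by step.

Initialize: result = 0
Entering loop: for idx in range(4):

After execution: result = 36
36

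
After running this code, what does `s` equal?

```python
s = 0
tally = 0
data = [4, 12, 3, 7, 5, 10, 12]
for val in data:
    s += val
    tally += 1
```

Let's trace through this code step by step.

Initialize: s = 0
Initialize: tally = 0
Initialize: data = [4, 12, 3, 7, 5, 10, 12]
Entering loop: for val in data:

After execution: s = 53
53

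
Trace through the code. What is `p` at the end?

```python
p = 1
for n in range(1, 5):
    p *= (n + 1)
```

Let's trace through this code step by step.

Initialize: p = 1
Entering loop: for n in range(1, 5):

After execution: p = 120
120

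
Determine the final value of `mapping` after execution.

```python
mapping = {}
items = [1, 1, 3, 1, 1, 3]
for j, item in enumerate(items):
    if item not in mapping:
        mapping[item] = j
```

Let's trace through this code step by step.

Initialize: mapping = {}
Initialize: items = [1, 1, 3, 1, 1, 3]
Entering loop: for j, item in enumerate(items):

After execution: mapping = {1: 0, 3: 2}
{1: 0, 3: 2}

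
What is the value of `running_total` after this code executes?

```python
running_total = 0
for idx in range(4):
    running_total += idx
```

Let's trace through this code step by step.

Initialize: running_total = 0
Entering loop: for idx in range(4):

After execution: running_total = 6
6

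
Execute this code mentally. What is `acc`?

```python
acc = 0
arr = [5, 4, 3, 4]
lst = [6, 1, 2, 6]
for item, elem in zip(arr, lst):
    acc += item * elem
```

Let's trace through this code step by step.

Initialize: acc = 0
Initialize: arr = [5, 4, 3, 4]
Initialize: lst = [6, 1, 2, 6]
Entering loop: for item, elem in zip(arr, lst):

After execution: acc = 64
64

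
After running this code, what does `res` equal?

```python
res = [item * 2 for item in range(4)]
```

Let's trace through this code step by step.

Initialize: res = [item * 2 for item in range(4)]

After execution: res = [0, 2, 4, 6]
[0, 2, 4, 6]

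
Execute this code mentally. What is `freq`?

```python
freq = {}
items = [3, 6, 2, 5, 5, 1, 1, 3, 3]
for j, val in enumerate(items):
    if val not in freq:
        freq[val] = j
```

Let's trace through this code step by step.

Initialize: freq = {}
Initialize: items = [3, 6, 2, 5, 5, 1, 1, 3, 3]
Entering loop: for j, val in enumerate(items):

After execution: freq = {3: 0, 6: 1, 2: 2, 5: 3, 1: 5}
{3: 0, 6: 1, 2: 2, 5: 3, 1: 5}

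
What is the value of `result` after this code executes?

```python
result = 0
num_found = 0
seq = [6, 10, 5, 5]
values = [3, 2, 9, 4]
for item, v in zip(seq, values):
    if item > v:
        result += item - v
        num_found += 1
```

Let's trace through this code step by step.

Initialize: result = 0
Initialize: num_found = 0
Initialize: seq = [6, 10, 5, 5]
Initialize: values = [3, 2, 9, 4]
Entering loop: for item, v in zip(seq, values):

After execution: result = 12
12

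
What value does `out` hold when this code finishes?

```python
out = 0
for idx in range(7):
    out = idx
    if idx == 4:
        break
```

Let's trace through this code step by step.

Initialize: out = 0
Entering loop: for idx in range(7):

After execution: out = 4
4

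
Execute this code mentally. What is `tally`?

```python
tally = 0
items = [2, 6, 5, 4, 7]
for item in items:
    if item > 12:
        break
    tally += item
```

Let's trace through this code step by step.

Initialize: tally = 0
Initialize: items = [2, 6, 5, 4, 7]
Entering loop: for item in items:

After execution: tally = 24
24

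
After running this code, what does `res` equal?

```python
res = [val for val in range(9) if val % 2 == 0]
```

Let's trace through this code step by step.

Initialize: res = [val for val in range(9) if val % 2 == 0]

After execution: res = [0, 2, 4, 6, 8]
[0, 2, 4, 6, 8]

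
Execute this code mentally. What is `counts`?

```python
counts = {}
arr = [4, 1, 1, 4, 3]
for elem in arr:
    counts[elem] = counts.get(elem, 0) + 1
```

Let's trace through this code step by step.

Initialize: counts = {}
Initialize: arr = [4, 1, 1, 4, 3]
Entering loop: for elem in arr:

After execution: counts = {4: 2, 1: 2, 3: 1}
{4: 2, 1: 2, 3: 1}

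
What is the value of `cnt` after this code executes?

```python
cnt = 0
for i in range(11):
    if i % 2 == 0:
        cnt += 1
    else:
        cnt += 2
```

Let's trace through this code step by step.

Initialize: cnt = 0
Entering loop: for i in range(11):

After execution: cnt = 16
16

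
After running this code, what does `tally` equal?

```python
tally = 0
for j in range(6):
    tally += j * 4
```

Let's trace through this code step by step.

Initialize: tally = 0
Entering loop: for j in range(6):

After execution: tally = 60
60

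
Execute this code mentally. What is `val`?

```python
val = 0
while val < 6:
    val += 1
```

Let's trace through this code step by step.

Initialize: val = 0
Entering loop: while val < 6:

After execution: val = 6
6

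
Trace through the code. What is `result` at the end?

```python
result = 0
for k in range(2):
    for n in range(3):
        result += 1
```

Let's trace through this code step by step.

Initialize: result = 0
Entering loop: for k in range(2):

After execution: result = 6
6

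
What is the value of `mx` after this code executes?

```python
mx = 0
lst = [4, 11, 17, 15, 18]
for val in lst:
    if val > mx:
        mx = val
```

Let's trace through this code step by step.

Initialize: mx = 0
Initialize: lst = [4, 11, 17, 15, 18]
Entering loop: for val in lst:

After execution: mx = 18
18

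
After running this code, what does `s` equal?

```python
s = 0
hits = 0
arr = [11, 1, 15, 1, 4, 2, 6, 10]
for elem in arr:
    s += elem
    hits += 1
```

Let's trace through this code step by step.

Initialize: s = 0
Initialize: hits = 0
Initialize: arr = [11, 1, 15, 1, 4, 2, 6, 10]
Entering loop: for elem in arr:

After execution: s = 50
50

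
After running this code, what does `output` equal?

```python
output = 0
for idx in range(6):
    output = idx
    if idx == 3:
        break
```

Let's trace through this code step by step.

Initialize: output = 0
Entering loop: for idx in range(6):

After execution: output = 3
3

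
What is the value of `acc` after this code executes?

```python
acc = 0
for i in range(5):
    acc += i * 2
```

Let's trace through this code step by step.

Initialize: acc = 0
Entering loop: for i in range(5):

After execution: acc = 20
20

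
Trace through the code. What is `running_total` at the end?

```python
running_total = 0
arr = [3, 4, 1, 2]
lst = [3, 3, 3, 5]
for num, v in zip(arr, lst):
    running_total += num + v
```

Let's trace through this code step by step.

Initialize: running_total = 0
Initialize: arr = [3, 4, 1, 2]
Initialize: lst = [3, 3, 3, 5]
Entering loop: for num, v in zip(arr, lst):

After execution: running_total = 24
24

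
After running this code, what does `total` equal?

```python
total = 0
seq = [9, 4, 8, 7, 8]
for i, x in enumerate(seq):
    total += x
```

Let's trace through this code step by step.

Initialize: total = 0
Initialize: seq = [9, 4, 8, 7, 8]
Entering loop: for i, x in enumerate(seq):

After execution: total = 36
36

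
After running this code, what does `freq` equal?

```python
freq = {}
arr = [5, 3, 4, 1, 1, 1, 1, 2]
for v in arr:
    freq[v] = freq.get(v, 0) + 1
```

Let's trace through this code step by step.

Initialize: freq = {}
Initialize: arr = [5, 3, 4, 1, 1, 1, 1, 2]
Entering loop: for v in arr:

After execution: freq = {5: 1, 3: 1, 4: 1, 1: 4, 2: 1}
{5: 1, 3: 1, 4: 1, 1: 4, 2: 1}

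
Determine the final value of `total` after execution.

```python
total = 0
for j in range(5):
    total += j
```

Let's trace through this code step by step.

Initialize: total = 0
Entering loop: for j in range(5):

After execution: total = 10
10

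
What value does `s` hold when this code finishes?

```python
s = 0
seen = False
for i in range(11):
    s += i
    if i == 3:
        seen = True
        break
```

Let's trace through this code step by step.

Initialize: s = 0
Initialize: seen = False
Entering loop: for i in range(11):

After execution: s = 6
6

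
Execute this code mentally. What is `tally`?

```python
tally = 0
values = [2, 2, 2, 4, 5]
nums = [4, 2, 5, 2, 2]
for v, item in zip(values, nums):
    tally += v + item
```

Let's trace through this code step by step.

Initialize: tally = 0
Initialize: values = [2, 2, 2, 4, 5]
Initialize: nums = [4, 2, 5, 2, 2]
Entering loop: for v, item in zip(values, nums):

After execution: tally = 30
30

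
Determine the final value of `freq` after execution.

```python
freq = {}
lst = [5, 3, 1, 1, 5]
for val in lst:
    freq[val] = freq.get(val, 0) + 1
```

Let's trace through this code step by step.

Initialize: freq = {}
Initialize: lst = [5, 3, 1, 1, 5]
Entering loop: for val in lst:

After execution: freq = {5: 2, 3: 1, 1: 2}
{5: 2, 3: 1, 1: 2}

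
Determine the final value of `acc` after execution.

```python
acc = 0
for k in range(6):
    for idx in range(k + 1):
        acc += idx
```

Let's trace through this code step by step.

Initialize: acc = 0
Entering loop: for k in range(6):

After execution: acc = 35
35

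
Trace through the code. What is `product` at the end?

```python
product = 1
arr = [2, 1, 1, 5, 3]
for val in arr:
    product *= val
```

Let's trace through this code step by step.

Initialize: product = 1
Initialize: arr = [2, 1, 1, 5, 3]
Entering loop: for val in arr:

After execution: product = 30
30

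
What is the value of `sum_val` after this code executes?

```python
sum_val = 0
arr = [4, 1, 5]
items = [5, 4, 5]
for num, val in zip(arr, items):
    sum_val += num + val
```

Let's trace through this code step by step.

Initialize: sum_val = 0
Initialize: arr = [4, 1, 5]
Initialize: items = [5, 4, 5]
Entering loop: for num, val in zip(arr, items):

After execution: sum_val = 24
24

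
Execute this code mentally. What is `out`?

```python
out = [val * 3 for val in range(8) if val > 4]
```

Let's trace through this code step by step.

Initialize: out = [val * 3 for val in range(8) if val > 4]

After execution: out = [15, 18, 21]
[15, 18, 21]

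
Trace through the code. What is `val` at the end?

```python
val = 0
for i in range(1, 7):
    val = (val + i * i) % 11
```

Let's trace through this code step by step.

Initialize: val = 0
Entering loop: for i in range(1, 7):

After execution: val = 3
3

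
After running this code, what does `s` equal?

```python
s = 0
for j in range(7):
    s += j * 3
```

Let's trace through this code step by step.

Initialize: s = 0
Entering loop: for j in range(7):

After execution: s = 63
63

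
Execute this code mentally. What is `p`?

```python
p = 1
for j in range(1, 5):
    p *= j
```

Let's trace through this code step by step.

Initialize: p = 1
Entering loop: for j in range(1, 5):

After execution: p = 24
24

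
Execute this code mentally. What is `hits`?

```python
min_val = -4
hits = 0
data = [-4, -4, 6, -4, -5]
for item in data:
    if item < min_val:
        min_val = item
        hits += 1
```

Let's trace through this code step by step.

Initialize: min_val = -4
Initialize: hits = 0
Initialize: data = [-4, -4, 6, -4, -5]
Entering loop: for item in data:

After execution: hits = 1
1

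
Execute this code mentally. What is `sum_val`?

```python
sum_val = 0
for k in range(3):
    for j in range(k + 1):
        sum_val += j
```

Let's trace through this code step by step.

Initialize: sum_val = 0
Entering loop: for k in range(3):

After execution: sum_val = 4
4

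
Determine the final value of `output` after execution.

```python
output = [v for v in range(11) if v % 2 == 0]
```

Let's trace through this code step by step.

Initialize: output = [v for v in range(11) if v % 2 == 0]

After execution: output = [0, 2, 4, 6, 8, 10]
[0, 2, 4, 6, 8, 10]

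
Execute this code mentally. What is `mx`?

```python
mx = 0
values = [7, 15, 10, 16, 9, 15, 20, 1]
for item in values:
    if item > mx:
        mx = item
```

Let's trace through this code step by step.

Initialize: mx = 0
Initialize: values = [7, 15, 10, 16, 9, 15, 20, 1]
Entering loop: for item in values:

After execution: mx = 20
20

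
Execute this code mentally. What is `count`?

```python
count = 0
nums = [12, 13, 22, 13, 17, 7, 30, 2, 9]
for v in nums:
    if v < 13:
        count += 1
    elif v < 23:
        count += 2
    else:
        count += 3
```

Let's trace through this code step by step.

Initialize: count = 0
Initialize: nums = [12, 13, 22, 13, 17, 7, 30, 2, 9]
Entering loop: for v in nums:

After execution: count = 15
15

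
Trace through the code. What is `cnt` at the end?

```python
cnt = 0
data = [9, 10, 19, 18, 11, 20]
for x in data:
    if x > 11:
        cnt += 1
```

Let's trace through this code step by step.

Initialize: cnt = 0
Initialize: data = [9, 10, 19, 18, 11, 20]
Entering loop: for x in data:

After execution: cnt = 3
3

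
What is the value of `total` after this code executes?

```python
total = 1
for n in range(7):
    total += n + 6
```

Let's trace through this code step by step.

Initialize: total = 1
Entering loop: for n in range(7):

After execution: total = 64
64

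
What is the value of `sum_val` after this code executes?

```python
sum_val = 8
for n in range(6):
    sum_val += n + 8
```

Let's trace through this code step by step.

Initialize: sum_val = 8
Entering loop: for n in range(6):

After execution: sum_val = 71
71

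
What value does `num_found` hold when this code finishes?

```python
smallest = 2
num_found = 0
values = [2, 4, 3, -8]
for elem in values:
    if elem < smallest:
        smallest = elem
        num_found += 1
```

Let's trace through this code step by step.

Initialize: smallest = 2
Initialize: num_found = 0
Initialize: values = [2, 4, 3, -8]
Entering loop: for elem in values:

After execution: num_found = 1
1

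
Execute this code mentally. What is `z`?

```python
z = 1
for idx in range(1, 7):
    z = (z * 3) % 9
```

Let's trace through this code step by step.

Initialize: z = 1
Entering loop: for idx in range(1, 7):

After execution: z = 0
0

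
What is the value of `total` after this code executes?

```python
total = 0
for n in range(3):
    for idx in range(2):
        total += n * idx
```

Let's trace through this code step by step.

Initialize: total = 0
Entering loop: for n in range(3):

After execution: total = 3
3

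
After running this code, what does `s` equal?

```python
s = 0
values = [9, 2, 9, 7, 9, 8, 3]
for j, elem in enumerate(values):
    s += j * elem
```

Let's trace through this code step by step.

Initialize: s = 0
Initialize: values = [9, 2, 9, 7, 9, 8, 3]
Entering loop: for j, elem in enumerate(values):

After execution: s = 135
135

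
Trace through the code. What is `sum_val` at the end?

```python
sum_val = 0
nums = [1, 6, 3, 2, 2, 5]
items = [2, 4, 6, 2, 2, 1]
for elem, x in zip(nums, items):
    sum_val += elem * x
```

Let's trace through this code step by step.

Initialize: sum_val = 0
Initialize: nums = [1, 6, 3, 2, 2, 5]
Initialize: items = [2, 4, 6, 2, 2, 1]
Entering loop: for elem, x in zip(nums, items):

After execution: sum_val = 57
57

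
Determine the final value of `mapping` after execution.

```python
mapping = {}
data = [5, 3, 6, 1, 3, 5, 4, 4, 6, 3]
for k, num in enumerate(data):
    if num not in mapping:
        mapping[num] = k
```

Let's trace through this code step by step.

Initialize: mapping = {}
Initialize: data = [5, 3, 6, 1, 3, 5, 4, 4, 6, 3]
Entering loop: for k, num in enumerate(data):

After execution: mapping = {5: 0, 3: 1, 6: 2, 1: 3, 4: 6}
{5: 0, 3: 1, 6: 2, 1: 3, 4: 6}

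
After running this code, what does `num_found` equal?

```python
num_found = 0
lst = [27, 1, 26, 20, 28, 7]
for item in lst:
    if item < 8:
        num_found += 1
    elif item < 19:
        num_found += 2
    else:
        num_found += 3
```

Let's trace through this code step by step.

Initialize: num_found = 0
Initialize: lst = [27, 1, 26, 20, 28, 7]
Entering loop: for item in lst:

After execution: num_found = 14
14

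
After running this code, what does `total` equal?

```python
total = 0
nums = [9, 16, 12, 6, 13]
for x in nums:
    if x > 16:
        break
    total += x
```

Let's trace through this code step by step.

Initialize: total = 0
Initialize: nums = [9, 16, 12, 6, 13]
Entering loop: for x in nums:

After execution: total = 56
56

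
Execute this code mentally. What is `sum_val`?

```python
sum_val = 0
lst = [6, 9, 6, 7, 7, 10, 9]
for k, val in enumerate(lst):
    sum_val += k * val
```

Let's trace through this code step by step.

Initialize: sum_val = 0
Initialize: lst = [6, 9, 6, 7, 7, 10, 9]
Entering loop: for k, val in enumerate(lst):

After execution: sum_val = 174
174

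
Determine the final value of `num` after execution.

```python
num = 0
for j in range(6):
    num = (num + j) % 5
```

Let's trace through this code step by step.

Initialize: num = 0
Entering loop: for j in range(6):

After execution: num = 0
0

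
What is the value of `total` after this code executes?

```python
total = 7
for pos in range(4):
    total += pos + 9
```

Let's trace through this code step by step.

Initialize: total = 7
Entering loop: for pos in range(4):

After execution: total = 49
49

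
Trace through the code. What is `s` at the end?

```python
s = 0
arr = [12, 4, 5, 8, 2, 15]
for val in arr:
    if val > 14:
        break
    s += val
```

Let's trace through this code step by step.

Initialize: s = 0
Initialize: arr = [12, 4, 5, 8, 2, 15]
Entering loop: for val in arr:

After execution: s = 31
31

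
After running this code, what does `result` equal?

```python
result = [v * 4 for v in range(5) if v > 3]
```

Let's trace through this code step by step.

Initialize: result = [v * 4 for v in range(5) if v > 3]

After execution: result = [16]
[16]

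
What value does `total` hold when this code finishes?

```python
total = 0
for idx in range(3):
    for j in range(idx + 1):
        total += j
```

Let's trace through this code step by step.

Initialize: total = 0
Entering loop: for idx in range(3):

After execution: total = 4
4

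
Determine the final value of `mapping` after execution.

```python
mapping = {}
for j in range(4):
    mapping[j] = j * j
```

Let's trace through this code step by step.

Initialize: mapping = {}
Entering loop: for j in range(4):

After execution: mapping = {0: 0, 1: 1, 2: 4, 3: 9}
{0: 0, 1: 1, 2: 4, 3: 9}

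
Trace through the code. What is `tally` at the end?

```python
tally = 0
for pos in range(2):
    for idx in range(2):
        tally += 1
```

Let's trace through this code step by step.

Initialize: tally = 0
Entering loop: for pos in range(2):

After execution: tally = 4
4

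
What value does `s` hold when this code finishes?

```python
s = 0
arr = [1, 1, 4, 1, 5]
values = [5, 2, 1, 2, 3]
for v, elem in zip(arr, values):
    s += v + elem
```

Let's trace through this code step by step.

Initialize: s = 0
Initialize: arr = [1, 1, 4, 1, 5]
Initialize: values = [5, 2, 1, 2, 3]
Entering loop: for v, elem in zip(arr, values):

After execution: s = 25
25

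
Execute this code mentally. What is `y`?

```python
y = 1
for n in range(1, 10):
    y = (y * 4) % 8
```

Let's trace through this code step by step.

Initialize: y = 1
Entering loop: for n in range(1, 10):

After execution: y = 0
0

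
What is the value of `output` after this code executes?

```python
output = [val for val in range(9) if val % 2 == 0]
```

Let's trace through this code step by step.

Initialize: output = [val for val in range(9) if val % 2 == 0]

After execution: output = [0, 2, 4, 6, 8]
[0, 2, 4, 6, 8]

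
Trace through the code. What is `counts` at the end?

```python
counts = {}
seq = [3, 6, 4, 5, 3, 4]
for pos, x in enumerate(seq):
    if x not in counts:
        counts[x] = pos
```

Let's trace through this code step by step.

Initialize: counts = {}
Initialize: seq = [3, 6, 4, 5, 3, 4]
Entering loop: for pos, x in enumerate(seq):

After execution: counts = {3: 0, 6: 1, 4: 2, 5: 3}
{3: 0, 6: 1, 4: 2, 5: 3}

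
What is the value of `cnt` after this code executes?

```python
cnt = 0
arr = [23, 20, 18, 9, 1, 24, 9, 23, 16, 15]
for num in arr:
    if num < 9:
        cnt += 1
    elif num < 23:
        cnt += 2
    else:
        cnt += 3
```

Let's trace through this code step by step.

Initialize: cnt = 0
Initialize: arr = [23, 20, 18, 9, 1, 24, 9, 23, 16, 15]
Entering loop: for num in arr:

After execution: cnt = 22
22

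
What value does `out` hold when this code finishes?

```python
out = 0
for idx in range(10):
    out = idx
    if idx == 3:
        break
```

Let's trace through this code step by step.

Initialize: out = 0
Entering loop: for idx in range(10):

After execution: out = 3
3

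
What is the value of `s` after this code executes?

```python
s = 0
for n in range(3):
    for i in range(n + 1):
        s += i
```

Let's trace through this code step by step.

Initialize: s = 0
Entering loop: for n in range(3):

After execution: s = 4
4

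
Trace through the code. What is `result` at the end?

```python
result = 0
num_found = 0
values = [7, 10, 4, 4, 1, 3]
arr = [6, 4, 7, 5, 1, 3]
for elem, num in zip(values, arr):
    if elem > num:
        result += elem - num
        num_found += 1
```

Let's trace through this code step by step.

Initialize: result = 0
Initialize: num_found = 0
Initialize: values = [7, 10, 4, 4, 1, 3]
Initialize: arr = [6, 4, 7, 5, 1, 3]
Entering loop: for elem, num in zip(values, arr):

After execution: result = 7
7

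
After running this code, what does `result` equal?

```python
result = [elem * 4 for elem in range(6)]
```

Let's trace through this code step by step.

Initialize: result = [elem * 4 for elem in range(6)]

After execution: result = [0, 4, 8, 12, 16, 20]
[0, 4, 8, 12, 16, 20]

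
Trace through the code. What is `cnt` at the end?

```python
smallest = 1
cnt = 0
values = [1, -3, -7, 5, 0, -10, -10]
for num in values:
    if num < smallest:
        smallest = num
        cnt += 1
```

Let's trace through this code step by step.

Initialize: smallest = 1
Initialize: cnt = 0
Initialize: values = [1, -3, -7, 5, 0, -10, -10]
Entering loop: for num in values:

After execution: cnt = 3
3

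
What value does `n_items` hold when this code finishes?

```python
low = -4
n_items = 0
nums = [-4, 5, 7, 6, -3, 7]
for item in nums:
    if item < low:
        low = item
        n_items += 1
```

Let's trace through this code step by step.

Initialize: low = -4
Initialize: n_items = 0
Initialize: nums = [-4, 5, 7, 6, -3, 7]
Entering loop: for item in nums:

After execution: n_items = 0
0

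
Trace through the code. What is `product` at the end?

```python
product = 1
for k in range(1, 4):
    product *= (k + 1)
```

Let's trace through this code step by step.

Initialize: product = 1
Entering loop: for k in range(1, 4):

After execution: product = 24
24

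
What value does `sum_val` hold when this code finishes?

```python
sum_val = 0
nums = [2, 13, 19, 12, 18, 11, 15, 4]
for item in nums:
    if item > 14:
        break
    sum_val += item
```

Let's trace through this code step by step.

Initialize: sum_val = 0
Initialize: nums = [2, 13, 19, 12, 18, 11, 15, 4]
Entering loop: for item in nums:

After execution: sum_val = 15
15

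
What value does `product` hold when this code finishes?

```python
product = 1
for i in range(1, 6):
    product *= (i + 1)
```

Let's trace through this code step by step.

Initialize: product = 1
Entering loop: for i in range(1, 6):

After execution: product = 720
720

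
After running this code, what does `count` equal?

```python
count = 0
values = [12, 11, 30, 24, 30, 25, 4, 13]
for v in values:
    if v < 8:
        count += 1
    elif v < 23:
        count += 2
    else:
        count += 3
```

Let's trace through this code step by step.

Initialize: count = 0
Initialize: values = [12, 11, 30, 24, 30, 25, 4, 13]
Entering loop: for v in values:

After execution: count = 19
19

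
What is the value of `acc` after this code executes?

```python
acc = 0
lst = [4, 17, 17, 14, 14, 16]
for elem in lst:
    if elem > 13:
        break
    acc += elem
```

Let's trace through this code step by step.

Initialize: acc = 0
Initialize: lst = [4, 17, 17, 14, 14, 16]
Entering loop: for elem in lst:

After execution: acc = 4
4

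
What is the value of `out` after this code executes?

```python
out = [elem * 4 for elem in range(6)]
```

Let's trace through this code step by step.

Initialize: out = [elem * 4 for elem in range(6)]

After execution: out = [0, 4, 8, 12, 16, 20]
[0, 4, 8, 12, 16, 20]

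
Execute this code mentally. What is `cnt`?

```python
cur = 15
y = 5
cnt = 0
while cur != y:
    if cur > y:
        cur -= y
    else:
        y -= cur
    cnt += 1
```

Let's trace through this code step by step.

Initialize: cur = 15
Initialize: y = 5
Initialize: cnt = 0
Entering loop: while cur != y:

After execution: cnt = 2
2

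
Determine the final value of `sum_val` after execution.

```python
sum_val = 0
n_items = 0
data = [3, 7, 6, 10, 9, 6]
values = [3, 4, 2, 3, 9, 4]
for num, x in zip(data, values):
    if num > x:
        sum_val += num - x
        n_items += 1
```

Let's trace through this code step by step.

Initialize: sum_val = 0
Initialize: n_items = 0
Initialize: data = [3, 7, 6, 10, 9, 6]
Initialize: values = [3, 4, 2, 3, 9, 4]
Entering loop: for num, x in zip(data, values):

After execution: sum_val = 16
16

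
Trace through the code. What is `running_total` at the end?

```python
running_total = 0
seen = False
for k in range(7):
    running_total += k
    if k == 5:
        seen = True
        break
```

Let's trace through this code step by step.

Initialize: running_total = 0
Initialize: seen = False
Entering loop: for k in range(7):

After execution: running_total = 15
15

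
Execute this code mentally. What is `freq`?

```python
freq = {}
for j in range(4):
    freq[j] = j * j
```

Let's trace through this code step by step.

Initialize: freq = {}
Entering loop: for j in range(4):

After execution: freq = {0: 0, 1: 1, 2: 4, 3: 9}
{0: 0, 1: 1, 2: 4, 3: 9}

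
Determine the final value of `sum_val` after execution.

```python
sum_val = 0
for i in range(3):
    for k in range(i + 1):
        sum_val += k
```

Let's trace through this code step by step.

Initialize: sum_val = 0
Entering loop: for i in range(3):

After execution: sum_val = 4
4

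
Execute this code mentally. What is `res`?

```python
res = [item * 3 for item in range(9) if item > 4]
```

Let's trace through this code step by step.

Initialize: res = [item * 3 for item in range(9) if item > 4]

After execution: res = [15, 18, 21, 24]
[15, 18, 21, 24]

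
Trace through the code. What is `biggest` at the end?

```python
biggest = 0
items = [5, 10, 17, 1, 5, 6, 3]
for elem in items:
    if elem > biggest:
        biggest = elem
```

Let's trace through this code step by step.

Initialize: biggest = 0
Initialize: items = [5, 10, 17, 1, 5, 6, 3]
Entering loop: for elem in items:

After execution: biggest = 17
17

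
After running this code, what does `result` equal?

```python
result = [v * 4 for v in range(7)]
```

Let's trace through this code step by step.

Initialize: result = [v * 4 for v in range(7)]

After execution: result = [0, 4, 8, 12, 16, 20, 24]
[0, 4, 8, 12, 16, 20, 24]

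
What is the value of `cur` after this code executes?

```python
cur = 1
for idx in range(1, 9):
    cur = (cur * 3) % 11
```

Let's trace through this code step by step.

Initialize: cur = 1
Entering loop: for idx in range(1, 9):

After execution: cur = 5
5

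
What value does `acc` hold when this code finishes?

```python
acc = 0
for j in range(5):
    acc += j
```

Let's trace through this code step by step.

Initialize: acc = 0
Entering loop: for j in range(5):

After execution: acc = 10
10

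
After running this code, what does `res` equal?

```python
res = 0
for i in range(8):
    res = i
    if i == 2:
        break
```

Let's trace through this code step by step.

Initialize: res = 0
Entering loop: for i in range(8):

After execution: res = 2
2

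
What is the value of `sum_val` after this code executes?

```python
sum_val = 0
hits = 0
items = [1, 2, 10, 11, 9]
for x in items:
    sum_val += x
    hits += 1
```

Let's trace through this code step by step.

Initialize: sum_val = 0
Initialize: hits = 0
Initialize: items = [1, 2, 10, 11, 9]
Entering loop: for x in items:

After execution: sum_val = 33
33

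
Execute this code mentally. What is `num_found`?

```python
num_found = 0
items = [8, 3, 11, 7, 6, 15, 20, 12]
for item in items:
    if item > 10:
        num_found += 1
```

Let's trace through this code step by step.

Initialize: num_found = 0
Initialize: items = [8, 3, 11, 7, 6, 15, 20, 12]
Entering loop: for item in items:

After execution: num_found = 4
4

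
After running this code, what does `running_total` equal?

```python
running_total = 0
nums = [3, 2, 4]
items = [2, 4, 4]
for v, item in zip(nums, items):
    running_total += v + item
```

Let's trace through this code step by step.

Initialize: running_total = 0
Initialize: nums = [3, 2, 4]
Initialize: items = [2, 4, 4]
Entering loop: for v, item in zip(nums, items):

After execution: running_total = 19
19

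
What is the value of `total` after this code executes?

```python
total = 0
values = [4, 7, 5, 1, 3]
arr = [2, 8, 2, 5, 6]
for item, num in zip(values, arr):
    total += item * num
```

Let's trace through this code step by step.

Initialize: total = 0
Initialize: values = [4, 7, 5, 1, 3]
Initialize: arr = [2, 8, 2, 5, 6]
Entering loop: for item, num in zip(values, arr):

After execution: total = 97
97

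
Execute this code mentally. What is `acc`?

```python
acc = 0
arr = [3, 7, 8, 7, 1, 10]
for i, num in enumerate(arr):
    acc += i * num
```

Let's trace through this code step by step.

Initialize: acc = 0
Initialize: arr = [3, 7, 8, 7, 1, 10]
Entering loop: for i, num in enumerate(arr):

After execution: acc = 98
98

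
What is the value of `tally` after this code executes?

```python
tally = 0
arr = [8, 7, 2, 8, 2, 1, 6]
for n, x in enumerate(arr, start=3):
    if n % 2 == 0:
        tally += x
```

Let's trace through this code step by step.

Initialize: tally = 0
Initialize: arr = [8, 7, 2, 8, 2, 1, 6]
Entering loop: for n, x in enumerate(arr, start=3):

After execution: tally = 16
16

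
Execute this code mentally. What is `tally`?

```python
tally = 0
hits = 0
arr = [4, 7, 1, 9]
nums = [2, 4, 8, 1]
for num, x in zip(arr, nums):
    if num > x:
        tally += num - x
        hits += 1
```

Let's trace through this code step by step.

Initialize: tally = 0
Initialize: hits = 0
Initialize: arr = [4, 7, 1, 9]
Initialize: nums = [2, 4, 8, 1]
Entering loop: for num, x in zip(arr, nums):

After execution: tally = 13
13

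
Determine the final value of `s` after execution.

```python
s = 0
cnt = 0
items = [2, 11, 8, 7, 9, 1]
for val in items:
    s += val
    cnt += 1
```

Let's trace through this code step by step.

Initialize: s = 0
Initialize: cnt = 0
Initialize: items = [2, 11, 8, 7, 9, 1]
Entering loop: for val in items:

After execution: s = 38
38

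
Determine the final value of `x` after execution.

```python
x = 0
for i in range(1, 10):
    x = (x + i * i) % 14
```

Let's trace through this code step by step.

Initialize: x = 0
Entering loop: for i in range(1, 10):

After execution: x = 5
5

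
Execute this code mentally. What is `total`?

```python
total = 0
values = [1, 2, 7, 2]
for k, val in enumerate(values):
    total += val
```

Let's trace through this code step by step.

Initialize: total = 0
Initialize: values = [1, 2, 7, 2]
Entering loop: for k, val in enumerate(values):

After execution: total = 12
12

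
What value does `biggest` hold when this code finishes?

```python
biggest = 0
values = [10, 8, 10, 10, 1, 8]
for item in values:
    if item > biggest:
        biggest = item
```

Let's trace through this code step by step.

Initialize: biggest = 0
Initialize: values = [10, 8, 10, 10, 1, 8]
Entering loop: for item in values:

After execution: biggest = 10
10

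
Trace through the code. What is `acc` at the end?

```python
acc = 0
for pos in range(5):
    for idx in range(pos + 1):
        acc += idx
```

Let's trace through this code step by step.

Initialize: acc = 0
Entering loop: for pos in range(5):

After execution: acc = 20
20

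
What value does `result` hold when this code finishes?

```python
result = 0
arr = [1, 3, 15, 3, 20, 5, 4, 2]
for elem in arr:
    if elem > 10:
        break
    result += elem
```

Let's trace through this code step by step.

Initialize: result = 0
Initialize: arr = [1, 3, 15, 3, 20, 5, 4, 2]
Entering loop: for elem in arr:

After execution: result = 4
4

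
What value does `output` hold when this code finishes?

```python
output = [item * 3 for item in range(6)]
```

Let's trace through this code step by step.

Initialize: output = [item * 3 for item in range(6)]

After execution: output = [0, 3, 6, 9, 12, 15]
[0, 3, 6, 9, 12, 15]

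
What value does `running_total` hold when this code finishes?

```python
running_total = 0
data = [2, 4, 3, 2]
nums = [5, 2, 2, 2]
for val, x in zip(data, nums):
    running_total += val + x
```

Let's trace through this code step by step.

Initialize: running_total = 0
Initialize: data = [2, 4, 3, 2]
Initialize: nums = [5, 2, 2, 2]
Entering loop: for val, x in zip(data, nums):

After execution: running_total = 22
22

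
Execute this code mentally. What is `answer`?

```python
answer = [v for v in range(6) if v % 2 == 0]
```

Let's trace through this code step by step.

Initialize: answer = [v for v in range(6) if v % 2 == 0]

After execution: answer = [0, 2, 4]
[0, 2, 4]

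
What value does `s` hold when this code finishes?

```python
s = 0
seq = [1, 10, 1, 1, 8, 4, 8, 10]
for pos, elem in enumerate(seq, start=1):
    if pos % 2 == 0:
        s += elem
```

Let's trace through this code step by step.

Initialize: s = 0
Initialize: seq = [1, 10, 1, 1, 8, 4, 8, 10]
Entering loop: for pos, elem in enumerate(seq, start=1):

After execution: s = 25
25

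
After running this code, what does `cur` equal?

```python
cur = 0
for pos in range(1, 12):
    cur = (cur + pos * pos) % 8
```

Let's trace through this code step by step.

Initialize: cur = 0
Entering loop: for pos in range(1, 12):

After execution: cur = 2
2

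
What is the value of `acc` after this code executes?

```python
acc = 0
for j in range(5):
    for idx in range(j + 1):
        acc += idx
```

Let's trace through this code step by step.

Initialize: acc = 0
Entering loop: for j in range(5):

After execution: acc = 20
20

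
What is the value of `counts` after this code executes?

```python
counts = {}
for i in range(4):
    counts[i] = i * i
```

Let's trace through this code step by step.

Initialize: counts = {}
Entering loop: for i in range(4):

After execution: counts = {0: 0, 1: 1, 2: 4, 3: 9}
{0: 0, 1: 1, 2: 4, 3: 9}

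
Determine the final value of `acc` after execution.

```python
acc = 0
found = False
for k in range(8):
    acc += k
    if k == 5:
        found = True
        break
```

Let's trace through this code step by step.

Initialize: acc = 0
Initialize: found = False
Entering loop: for k in range(8):

After execution: acc = 15
15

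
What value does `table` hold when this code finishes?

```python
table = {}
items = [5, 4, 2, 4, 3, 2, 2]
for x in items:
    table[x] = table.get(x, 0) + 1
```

Let's trace through this code step by step.

Initialize: table = {}
Initialize: items = [5, 4, 2, 4, 3, 2, 2]
Entering loop: for x in items:

After execution: table = {5: 1, 4: 2, 2: 3, 3: 1}
{5: 1, 4: 2, 2: 3, 3: 1}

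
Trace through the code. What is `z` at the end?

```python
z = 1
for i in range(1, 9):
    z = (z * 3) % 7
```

Let's trace through this code step by step.

Initialize: z = 1
Entering loop: for i in range(1, 9):

After execution: z = 2
2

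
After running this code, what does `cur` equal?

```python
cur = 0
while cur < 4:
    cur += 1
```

Let's trace through this code step by step.

Initialize: cur = 0
Entering loop: while cur < 4:

After execution: cur = 4
4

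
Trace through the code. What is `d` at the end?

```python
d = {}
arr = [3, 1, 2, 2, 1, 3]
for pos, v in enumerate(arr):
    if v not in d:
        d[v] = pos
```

Let's trace through this code step by step.

Initialize: d = {}
Initialize: arr = [3, 1, 2, 2, 1, 3]
Entering loop: for pos, v in enumerate(arr):

After execution: d = {3: 0, 1: 1, 2: 2}
{3: 0, 1: 1, 2: 2}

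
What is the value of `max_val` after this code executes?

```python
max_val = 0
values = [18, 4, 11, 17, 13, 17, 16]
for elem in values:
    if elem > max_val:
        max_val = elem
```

Let's trace through this code step by step.

Initialize: max_val = 0
Initialize: values = [18, 4, 11, 17, 13, 17, 16]
Entering loop: for elem in values:

After execution: max_val = 18
18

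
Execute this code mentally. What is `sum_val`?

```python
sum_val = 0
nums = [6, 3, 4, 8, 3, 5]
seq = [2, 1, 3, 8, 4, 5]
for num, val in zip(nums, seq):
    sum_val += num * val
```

Let's trace through this code step by step.

Initialize: sum_val = 0
Initialize: nums = [6, 3, 4, 8, 3, 5]
Initialize: seq = [2, 1, 3, 8, 4, 5]
Entering loop: for num, val in zip(nums, seq):

After execution: sum_val = 128
128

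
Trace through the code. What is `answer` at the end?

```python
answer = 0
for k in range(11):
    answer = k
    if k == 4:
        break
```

Let's trace through this code step by step.

Initialize: answer = 0
Entering loop: for k in range(11):

After execution: answer = 4
4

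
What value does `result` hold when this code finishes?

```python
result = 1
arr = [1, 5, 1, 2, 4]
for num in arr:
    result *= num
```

Let's trace through this code step by step.

Initialize: result = 1
Initialize: arr = [1, 5, 1, 2, 4]
Entering loop: for num in arr:

After execution: result = 40
40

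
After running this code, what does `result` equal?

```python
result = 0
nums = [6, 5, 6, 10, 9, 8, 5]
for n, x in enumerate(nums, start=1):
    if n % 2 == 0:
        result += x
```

Let's trace through this code step by step.

Initialize: result = 0
Initialize: nums = [6, 5, 6, 10, 9, 8, 5]
Entering loop: for n, x in enumerate(nums, start=1):

After execution: result = 23
23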